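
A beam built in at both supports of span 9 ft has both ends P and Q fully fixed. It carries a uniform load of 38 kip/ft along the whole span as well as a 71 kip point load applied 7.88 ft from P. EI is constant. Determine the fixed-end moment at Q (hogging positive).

M_Q = 317.5 kip·ft

Take the two fixed-end moments M_P, M_Q as redundants; the released structure is the simple span PQ.
Simple-span end rotations at P and Q under the given loads:
  at P: UDL 38: wL³/(24EI) = 1154/EI
  at Q: UDL 38: wL³/(24EI) = 1154/EI
  at P: point load 71 at a = 7.88: Pab(L + b)/(6LEI) = 117.4/EI
  at Q: point load 71 at a = 7.88: Pab(L + a)/(6LEI) = 195.9/EI
  θ_P0 = 1272/EI,  θ_Q0 = 1350/EI
Flexibility coefficients: a unit moment at one end gives L/(3EI) there and L/(6EI) at the far end, so f₁₁ = f₂₂ = 3/EI and f₁₂ = f₂₁ = 1.5/EI.
Compatibility — zero rotation at each built-in end:
  3 M_P + 1.5 M_Q = 1272
  1.5 M_P + 3 M_Q = 1350
Solving the pair gives M_P = 265.2 kip·ft and M_Q = 317.5 kip·ft (hogging).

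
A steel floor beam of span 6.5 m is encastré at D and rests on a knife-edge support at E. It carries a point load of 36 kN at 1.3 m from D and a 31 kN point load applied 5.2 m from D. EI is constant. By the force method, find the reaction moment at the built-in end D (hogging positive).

Release the roller at E. Primary structure: cantilever fixed at D.
Free-end deflection of the primary structure under the applied loading (downward +):
  point load 36 at a = 1.3: Pa²(3L − a)/(6EI) = 184.5/EI
  point load 31 at a = 5.2: Pa²(3L − a)/(6EI) = 1998/EI
  δ_0 = 2182/EI
Tip deflection under a unit load at E: L³/(3EI) = 91.54/EI.
Compatibility at E: δ_0 − R_E·δ_{EE} = 0, so R_E = 2182/91.54 = 23.84 kN.
Moment equilibrium about D: M_D = Σ(load moments about D) − R_E·L = 208 − 23.84×6.5 = 53.04 kN·m.

M_D = 53.04 kN·m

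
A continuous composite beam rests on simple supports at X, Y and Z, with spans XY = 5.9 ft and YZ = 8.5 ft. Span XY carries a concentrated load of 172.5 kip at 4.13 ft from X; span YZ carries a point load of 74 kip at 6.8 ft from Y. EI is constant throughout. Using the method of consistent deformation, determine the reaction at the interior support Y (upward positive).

Insert a hinge at Y; M_Y is the redundant, and each span becomes simply supported.
End slopes at the hinge Y, treating each span as simply supported:
  span XY: point load 172.5 at a = 4.13: Pab(L + a)/(6LEI) = 357.3/EI
  span YZ: point load 74 at a = 6.8: Pab(L + b)/(6LEI) = 171.1/EI
  relative rotation θ_0 = (357.3 + 171.1)/EI = 528.4/EI
A unit hogging moment at Y produces rotation L₁/(3EI) + L₂/(3EI) = 4.8/EI.
Slope continuity at Y: θ_0 = M_Y·4.8/EI, so M_Y = 528.4/4.8 = 110.1 kip·ft (hogging).
Span XY, ΣM about X with M_Y applied at Y: R_Y^{XY}·5.9 = 712.4 + 110.1, so R_Y^{XY} = 139.4 kip and R_X = 172.5 − 139.4 = 33.09 kip.
Span YZ, ΣM about Z: R_Y^{YZ}·8.5 = 125.8 + 110.1, so R_Y^{YZ} = 27.75 kip and R_Z = 74 − 27.75 = 46.25 kip.
R_Y = 139.4 + 27.75 = 167.2 kip.

R_Y = 167.2 kip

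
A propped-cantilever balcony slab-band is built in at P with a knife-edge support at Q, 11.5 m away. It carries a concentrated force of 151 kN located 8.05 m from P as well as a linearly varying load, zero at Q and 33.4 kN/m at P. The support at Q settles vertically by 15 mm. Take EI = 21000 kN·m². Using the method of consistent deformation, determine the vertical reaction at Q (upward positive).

Take the reaction at Q as the redundant and release it; the primary structure is a cantilever fixed at P.
Primary-structure tip deflection at Q by superposition:
  point load 151 at a = 8.05: Pa²(3L − a)/(6EI) = 43136/EI
  triangular load, peak 33.4 at the fixed end: w₀L⁴/(30EI) = 19472/EI
  δ_0 = 62609/EI
Tip deflection under a unit load at Q: L³/(3EI) = 507/EI.
With EI = 21000 kN·m²: δ_0 = 2.9814 m and δ_{QQ} = 0.024141 m/kN.
Compatibility — the beam at Q must follow the support down by 0.015 m: δ_0 − R_Q·δ_{QQ} = 0.015, so R_Q = (2.9814 − 0.015)/0.024141 = 122.9 kN.

R_Q = 122.9 kN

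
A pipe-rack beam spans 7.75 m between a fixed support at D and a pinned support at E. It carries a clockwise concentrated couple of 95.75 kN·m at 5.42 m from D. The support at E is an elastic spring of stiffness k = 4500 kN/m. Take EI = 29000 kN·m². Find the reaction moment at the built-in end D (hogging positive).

M_D = -29.68 kN·m

Release the roller at E. Primary structure: cantilever fixed at D.
Downward deflection at the released point E due to the loads:
  clockwise couple 95.75 at a = 5.42: M₀a(2L − a)/(2EI) = 2616/EI
Flexibility coefficient — unit upward force at E: δ_{EE} = L³/(3EI) = 155.2/EI.
With EI = 29000 kN·m²: δ_0 = 0.090193 m and δ_{EE} = 0.00535 m/kN.
Compatibility — the spring shortens by R_E/k under the reaction it provides: δ_0 − R_E·δ_{EE} = R_E/k. With 1/k = 0.000222 m/kN, R_E = δ_0 / (δ_{EE} + 1/k) = 0.090193 / (0.00535 + 0.000222) = 16.18 kN.
Moment equilibrium about D: M_D = Σ(load moments about D) − R_E·L = 95.75 − 16.18×7.75 = -29.68 kN·m.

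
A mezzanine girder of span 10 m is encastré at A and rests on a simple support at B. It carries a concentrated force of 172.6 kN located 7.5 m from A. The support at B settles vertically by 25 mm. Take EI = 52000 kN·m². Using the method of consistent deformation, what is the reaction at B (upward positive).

Release the roller at B. Primary structure: cantilever fixed at A.
Free-end deflection of the primary structure under the applied loading (downward +):
  point load 172.6 at a = 7.5: Pa²(3L − a)/(6EI) = 36408/EI
Tip deflection under a unit load at B: L³/(3EI) = 333.3/EI.
With EI = 52000 kN·m²: δ_0 = 0.70015 m and δ_{BB} = 0.00641 m/kN.
Compatibility — the beam at B must follow the support down by 0.025 m: δ_0 − R_B·δ_{BB} = 0.025, so R_B = (0.70015 − 0.025)/0.00641 = 105.3 kN.

R_B = 105.3 kN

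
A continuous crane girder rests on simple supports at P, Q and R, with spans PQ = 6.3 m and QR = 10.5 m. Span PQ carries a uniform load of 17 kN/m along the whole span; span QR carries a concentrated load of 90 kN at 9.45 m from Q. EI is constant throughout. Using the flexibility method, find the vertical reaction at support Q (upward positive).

R_Q = 78.01 kN

Insert a hinge at Q; M_Q is the redundant, and each span becomes simply supported.
Discontinuity in slope at Q on the released structure — sum the simple-span end rotations:
  span PQ: UDL 17: wL³/(24EI) = 177.1/EI
  span QR: point load 90 at a = 9.45: Pab(L + b)/(6LEI) = 163.7/EI
  relative rotation θ_0 = (177.1 + 163.7)/EI = 340.8/EI
A unit hogging moment at Q produces rotation L₁/(3EI) + L₂/(3EI) = 5.6/EI.
Compatibility: M_Q·(L₁+L₂)/(3EI) = θ_0, giving M_Q = 60.86 kN·m (hogging).
Span PQ, ΣM about P with M_Q applied at Q: R_Q^{PQ}·6.3 = 337.4 + 60.86, so R_Q^{PQ} = 63.21 kN and R_P = 107.1 − 63.21 = 43.89 kN.
Span QR, ΣM about R: R_Q^{QR}·10.5 = 94.5 + 60.86, so R_Q^{QR} = 14.8 kN and R_R = 90 − 14.8 = 75.2 kN.
R_Q = 63.21 + 14.8 = 78.01 kN.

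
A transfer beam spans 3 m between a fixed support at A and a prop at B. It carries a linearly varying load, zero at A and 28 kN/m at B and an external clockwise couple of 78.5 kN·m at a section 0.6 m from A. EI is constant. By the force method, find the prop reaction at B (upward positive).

Choose R_B as the redundant. The primary structure is the cantilever fixed at A.
Free-end deflection of the primary structure under the applied loading (downward +):
  triangular load, peak 28 at the free end: 11w₀L⁴/(120EI) = 207.9/EI
  clockwise couple 78.5 at a = 0.6: M₀a(2L − a)/(2EI) = 127.2/EI
  δ_0 = 335.1/EI
Flexibility coefficient — unit upward force at B: δ_{BB} = L³/(3EI) = 9/EI.
The prop prevents deflection at B: R_B = δ_0/δ_{BB} = 335.1/9 = 37.23 kN.

R_B = 37.23 kN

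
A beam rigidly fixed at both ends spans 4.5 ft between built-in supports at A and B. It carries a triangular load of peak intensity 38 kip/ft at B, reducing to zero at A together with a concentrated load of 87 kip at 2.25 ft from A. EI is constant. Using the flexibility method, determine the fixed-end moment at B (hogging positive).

M_B = 87.41 kip·ft

Release both end moments; the primary structure is a simply-supported span AB with redundants M_A and M_B.
Simple-span end rotations at A and B under the given loads:
  at A: triangular load, peak 38: 7w₀L³/(360EI) = 67.33/EI
  at B: triangular load, peak 38: w₀L³/(45EI) = 76.95/EI
  at A: point load 87 at a = 2.25: Pab(L + b)/(6LEI) = 110.1/EI
  at B: point load 87 at a = 2.25: Pab(L + a)/(6LEI) = 110.1/EI
  θ_A0 = 177.4/EI,  θ_B0 = 187.1/EI
Flexibility coefficients: a unit moment at one end gives L/(3EI) there and L/(6EI) at the far end, so f₁₁ = f₂₂ = 1.5/EI and f₁₂ = f₂₁ = 0.75/EI.
Compatibility — zero rotation at each built-in end:
  1.5 M_A + 0.75 M_B = 177.4
  0.75 M_A + 1.5 M_B = 187.1
Solving the pair gives M_A = 74.59 kip·ft and M_B = 87.41 kip·ft (hogging).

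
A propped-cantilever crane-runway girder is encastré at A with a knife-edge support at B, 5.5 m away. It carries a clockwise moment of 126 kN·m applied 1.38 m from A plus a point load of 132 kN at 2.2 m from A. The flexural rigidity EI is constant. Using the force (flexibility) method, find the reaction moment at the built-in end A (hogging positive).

M_A = 182.4 kN·m

Release the roller at B. Primary structure: cantilever fixed at A.
Free-end deflection of the primary structure under the applied loading (downward +):
  clockwise couple 126 at a = 1.38: M₀a(2L − a)/(2EI) = 836.4/EI
  point load 132 at a = 2.2: Pa²(3L − a)/(6EI) = 1523/EI
  δ_0 = 2359/EI
Flexibility coefficient — unit upward force at B: δ_{BB} = L³/(3EI) = 55.46/EI.
The prop prevents deflection at B: R_B = δ_0/δ_{BB} = 2359/55.46 = 42.54 kN.
Moment equilibrium about A: M_A = Σ(load moments about A) − R_B·L = 416.4 − 42.54×5.5 = 182.4 kN·m.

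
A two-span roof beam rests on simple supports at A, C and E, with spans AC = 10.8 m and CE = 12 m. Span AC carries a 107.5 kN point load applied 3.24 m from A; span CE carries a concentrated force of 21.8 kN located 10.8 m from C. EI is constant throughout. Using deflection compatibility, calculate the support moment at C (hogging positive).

Take M_C as the redundant. Released structure: two simple spans AC and CE with a hinge at C.
Discontinuity in slope at C on the released structure — sum the simple-span end rotations:
  span AC: point load 107.5 at a = 3.24: Pab(L + a)/(6LEI) = 570.5/EI
  span CE: point load 21.8 at a = 10.8: Pab(L + b)/(6LEI) = 51.8/EI
  relative rotation θ_0 = (570.5 + 51.8)/EI = 622.3/EI
A unit hogging moment at C produces rotation L₁/(3EI) + L₂/(3EI) = 7.6/EI.
Compatibility: M_C·(L₁+L₂)/(3EI) = θ_0, giving M_C = 81.88 kN·m (hogging).

M_C = 81.88 kN·m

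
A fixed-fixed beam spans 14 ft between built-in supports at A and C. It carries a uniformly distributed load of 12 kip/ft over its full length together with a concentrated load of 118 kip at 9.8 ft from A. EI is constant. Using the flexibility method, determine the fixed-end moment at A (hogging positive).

Take the two fixed-end moments M_A, M_C as redundants; the released structure is the simple span AC.
On the primary (simply-supported) span, the end slopes from the loading are:
  at A: UDL 12: wL³/(24EI) = 1372/EI
  at C: UDL 12: wL³/(24EI) = 1372/EI
  at A: point load 118 at a = 9.8: Pab(L + b)/(6LEI) = 1052/EI
  at C: point load 118 at a = 9.8: Pab(L + a)/(6LEI) = 1376/EI
  θ_A0 = 2424/EI,  θ_C0 = 2748/EI
Flexibility coefficients: a unit moment at one end gives L/(3EI) there and L/(6EI) at the far end, so f₁₁ = f₂₂ = 4.667/EI and f₁₂ = f₂₁ = 2.333/EI.
Compatibility — zero rotation at each built-in end:
  4.667 M_A + 2.333 M_C = 2424
  2.333 M_A + 4.667 M_C = 2748
Solving the pair gives M_A = 300.1 kip·ft and M_C = 438.8 kip·ft (hogging).

M_A = 300.1 kip·ft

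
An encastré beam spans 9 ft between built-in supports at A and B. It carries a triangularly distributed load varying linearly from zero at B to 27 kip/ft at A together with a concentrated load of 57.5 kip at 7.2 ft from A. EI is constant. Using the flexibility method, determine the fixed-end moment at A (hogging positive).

M_A = 125.9 kip·ft

Take the two fixed-end moments M_A, M_B as redundants; the released structure is the simple span AB.
On the primary (simply-supported) span, the end slopes from the loading are:
  at A: triangular load, peak 27: w₀L³/(45EI) = 437.4/EI
  at B: triangular load, peak 27: 7w₀L³/(360EI) = 382.7/EI
  at A: point load 57.5 at a = 7.2: Pab(L + b)/(6LEI) = 149/EI
  at B: point load 57.5 at a = 7.2: Pab(L + a)/(6LEI) = 223.6/EI
  θ_A0 = 586.4/EI,  θ_B0 = 606.3/EI
Flexibility coefficients: a unit moment at one end gives L/(3EI) there and L/(6EI) at the far end, so f₁₁ = f₂₂ = 3/EI and f₁₂ = f₂₁ = 1.5/EI.
Compatibility — zero rotation at each built-in end:
  3 M_A + 1.5 M_B = 586.4
  1.5 M_A + 3 M_B = 606.3
Solving the pair gives M_A = 125.9 kip·ft and M_B = 139.1 kip·ft (hogging).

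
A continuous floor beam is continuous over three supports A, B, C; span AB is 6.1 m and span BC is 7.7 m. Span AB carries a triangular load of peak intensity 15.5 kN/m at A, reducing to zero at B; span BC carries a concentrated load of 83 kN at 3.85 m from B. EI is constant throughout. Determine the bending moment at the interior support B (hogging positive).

M_B = 81.73 kN·m

Take M_B as the redundant. Released structure: two simple spans AB and BC with a hinge at B.
Discontinuity in slope at B on the released structure — sum the simple-span end rotations:
  span AB: triangular load, peak 15.5: 7w₀L³/(360EI) = 68.41/EI
  span BC: point load 83 at a = 3.85: Pab(L + b)/(6LEI) = 307.6/EI
  relative rotation θ_0 = (68.41 + 307.6)/EI = 376/EI
A unit hogging moment at B produces rotation L₁/(3EI) + L₂/(3EI) = 4.6/EI.
Slope continuity at B: θ_0 = M_B·4.6/EI, so M_B = 376/4.6 = 81.73 kN·m (hogging).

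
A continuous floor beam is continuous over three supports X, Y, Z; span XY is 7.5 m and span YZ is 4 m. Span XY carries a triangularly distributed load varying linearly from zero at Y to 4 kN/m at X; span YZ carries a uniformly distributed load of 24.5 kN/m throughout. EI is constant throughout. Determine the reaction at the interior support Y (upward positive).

R_Y = 63.81 kN

Insert a hinge at Y; M_Y is the redundant, and each span becomes simply supported.
Discontinuity in slope at Y on the released structure — sum the simple-span end rotations:
  span XY: triangular load, peak 4: 7w₀L³/(360EI) = 32.81/EI
  span YZ: UDL 24.5: wL³/(24EI) = 65.33/EI
  relative rotation θ_0 = (32.81 + 65.33)/EI = 98.15/EI
A unit hogging moment at Y produces rotation L₁/(3EI) + L₂/(3EI) = 3.833/EI.
Compatibility: M_Y·(L₁+L₂)/(3EI) = θ_0, giving M_Y = 25.6 kN·m (hogging).
Span XY, ΣM about X with M_Y applied at Y: R_Y^{XY}·7.5 = 37.5 + 25.6, so R_Y^{XY} = 8.414 kN and R_X = 15 − 8.414 = 6.586 kN.
Span YZ, ΣM about Z: R_Y^{YZ}·4 = 196 + 25.6, so R_Y^{YZ} = 55.4 kN and R_Z = 98 − 55.4 = 42.6 kN.
R_Y = 8.414 + 55.4 = 63.81 kN.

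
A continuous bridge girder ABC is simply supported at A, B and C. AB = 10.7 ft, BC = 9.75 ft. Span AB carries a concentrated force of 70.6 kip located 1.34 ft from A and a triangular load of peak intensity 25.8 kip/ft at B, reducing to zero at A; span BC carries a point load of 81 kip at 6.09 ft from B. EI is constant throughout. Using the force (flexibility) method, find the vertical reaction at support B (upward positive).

Release continuity at B by inserting a hinge; the redundant is the internal moment M_B. The primary structure is two simply-supported spans AB and BC.
Rotations at B on the released spans (each span's end-slope, ×1/EI):
  span AB: point load 70.6 at a = 1.34: Pab(L + a)/(6LEI) = 166.1/EI
  span AB: triangular load, peak 25.8: w₀L³/(45EI) = 702.4/EI
  span BC: point load 81 at a = 6.09: Pab(L + b)/(6LEI) = 413.9/EI
  relative rotation θ_0 = (868.4 + 413.9)/EI = 1282/EI
A unit hogging moment at B produces rotation L₁/(3EI) + L₂/(3EI) = 6.817/EI.
Compatibility: M_B·(L₁+L₂)/(3EI) = θ_0, giving M_B = 188.1 kip·ft (hogging).
Span AB, ΣM about A with M_B applied at B: R_B^{AB}·10.7 = 1079 + 188.1, so R_B^{AB} = 118.4 kip and R_A = 208.6 − 118.4 = 90.19 kip.
Span BC, ΣM about C: R_B^{BC}·9.75 = 296.5 + 188.1, so R_B^{BC} = 49.7 kip and R_C = 81 − 49.7 = 31.3 kip.
R_B = 118.4 + 49.7 = 168.1 kip.

R_B = 168.1 kip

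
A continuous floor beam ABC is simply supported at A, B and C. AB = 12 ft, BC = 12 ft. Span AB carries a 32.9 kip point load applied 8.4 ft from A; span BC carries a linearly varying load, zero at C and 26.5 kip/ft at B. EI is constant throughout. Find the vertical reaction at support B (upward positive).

Take M_B as the redundant. Released structure: two simple spans AB and BC with a hinge at B.
End slopes at the hinge B, treating each span as simply supported:
  span AB: point load 32.9 at a = 8.4: Pab(L + a)/(6LEI) = 281.9/EI
  span BC: triangular load, peak 26.5: w₀L³/(45EI) = 1018/EI
  relative rotation θ_0 = (281.9 + 1018)/EI = 1299/EI
A unit hogging moment at B produces rotation L₁/(3EI) + L₂/(3EI) = 8/EI.
Compatibility: M_B·(L₁+L₂)/(3EI) = θ_0, giving M_B = 162.4 kip·ft (hogging).
Span AB, ΣM about A with M_B applied at B: R_B^{AB}·12 = 276.4 + 162.4, so R_B^{AB} = 36.57 kip and R_A = 32.9 − 36.57 = -3.666 kip.
Span BC, ΣM about C: R_B^{BC}·12 = 1272 + 162.4, so R_B^{BC} = 119.5 kip and R_C = 159 − 119.5 = 39.46 kip.
R_B = 36.57 + 119.5 = 156.1 kip.

R_B = 156.1 kip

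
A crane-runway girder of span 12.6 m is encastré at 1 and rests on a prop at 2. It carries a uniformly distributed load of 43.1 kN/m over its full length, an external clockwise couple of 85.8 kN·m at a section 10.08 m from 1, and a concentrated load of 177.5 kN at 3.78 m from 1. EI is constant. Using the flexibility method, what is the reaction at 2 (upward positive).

R_2 = 235 kN

Release the roller at 2. Primary structure: cantilever fixed at 1.
Deflection at 2 on the released cantilever, summing each load's contribution:
  UDL 43.1: wL⁴/(8EI) = 135791/EI
  clockwise couple 85.8 at a = 10.08: M₀a(2L − a)/(2EI) = 6538/EI
  point load 177.5 at a = 3.78: Pa²(3L − a)/(6EI) = 14380/EI
  δ_0 = 156709/EI
Tip deflection under a unit load at 2: L³/(3EI) = 666.8/EI.
The prop prevents deflection at 2: R_2 = δ_0/δ_{22} = 156709/666.8 = 235 kN.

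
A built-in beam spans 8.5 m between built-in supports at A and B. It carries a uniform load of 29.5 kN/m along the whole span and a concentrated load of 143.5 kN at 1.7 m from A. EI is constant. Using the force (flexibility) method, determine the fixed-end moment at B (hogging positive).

M_B = 216.6 kN·m

Release both end moments; the primary structure is a simply-supported span AB with redundants M_A and M_B.
Simple-span end rotations at A and B under the given loads:
  at A: UDL 29.5: wL³/(24EI) = 754.9/EI
  at B: UDL 29.5: wL³/(24EI) = 754.9/EI
  at A: point load 143.5 at a = 1.7: Pab(L + b)/(6LEI) = 497.7/EI
  at B: point load 143.5 at a = 1.7: Pab(L + a)/(6LEI) = 331.8/EI
  θ_A0 = 1253/EI,  θ_B0 = 1087/EI
Flexibility coefficients: a unit moment at one end gives L/(3EI) there and L/(6EI) at the far end, so f₁₁ = f₂₂ = 2.833/EI and f₁₂ = f₂₁ = 1.417/EI.
Compatibility — zero rotation at each built-in end:
  2.833 M_A + 1.417 M_B = 1253
  1.417 M_A + 2.833 M_B = 1087
Solving the pair gives M_A = 333.7 kN·m and M_B = 216.6 kN·m (hogging).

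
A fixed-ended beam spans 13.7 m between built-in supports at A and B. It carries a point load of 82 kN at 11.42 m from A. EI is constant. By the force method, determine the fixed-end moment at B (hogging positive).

M_B = 129.9 kN·m

Release both end moments; the primary structure is a simply-supported span AB with redundants M_A and M_B.
Simple-span end rotations at A and B under the given loads:
  at A: point load 82 at a = 11.42: Pab(L + b)/(6LEI) = 415.1/EI
  at B: point load 82 at a = 11.42: Pab(L + a)/(6LEI) = 652.5/EI
  θ_A0 = 415.1/EI,  θ_B0 = 652.5/EI
Flexibility coefficients: a unit moment at one end gives L/(3EI) there and L/(6EI) at the far end, so f₁₁ = f₂₂ = 4.567/EI and f₁₂ = f₂₁ = 2.283/EI.
Compatibility — zero rotation at each built-in end:
  4.567 M_A + 2.283 M_B = 415.1
  2.283 M_A + 4.567 M_B = 652.5
Solving the pair gives M_A = 25.94 kN·m and M_B = 129.9 kN·m (hogging).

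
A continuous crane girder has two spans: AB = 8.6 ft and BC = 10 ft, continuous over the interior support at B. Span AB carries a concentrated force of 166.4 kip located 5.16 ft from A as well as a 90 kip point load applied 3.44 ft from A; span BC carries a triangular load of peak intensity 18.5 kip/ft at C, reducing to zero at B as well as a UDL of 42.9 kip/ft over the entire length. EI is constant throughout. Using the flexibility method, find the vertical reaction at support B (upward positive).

Take M_B as the redundant. Released structure: two simple spans AB and BC with a hinge at B.
Discontinuity in slope at B on the released structure — sum the simple-span end rotations:
  span AB: point load 166.4 at a = 5.16: Pab(L + a)/(6LEI) = 787.6/EI
  span AB: point load 90 at a = 3.44: Pab(L + a)/(6LEI) = 372.8/EI
  span BC: triangular load, peak 18.5: 7w₀L³/(360EI) = 359.7/EI
  span BC: UDL 42.9: wL³/(24EI) = 1788/EI
  relative rotation θ_0 = (1160 + 2147)/EI = 3308/EI
A unit hogging moment at B produces rotation L₁/(3EI) + L₂/(3EI) = 6.2/EI.
Slope continuity at B: θ_0 = M_B·6.2/EI, so M_B = 3308/6.2 = 533.5 kip·ft (hogging).
Span AB, ΣM about A with M_B applied at B: R_B^{AB}·8.6 = 1168 + 533.5, so R_B^{AB} = 197.9 kip and R_A = 256.4 − 197.9 = 58.53 kip.
Span BC, ΣM about C: R_B^{BC}·10 = 2453 + 533.5, so R_B^{BC} = 298.7 kip and R_C = 521.5 − 298.7 = 222.8 kip.
R_B = 197.9 + 298.7 = 496.6 kip.

R_B = 496.6 kip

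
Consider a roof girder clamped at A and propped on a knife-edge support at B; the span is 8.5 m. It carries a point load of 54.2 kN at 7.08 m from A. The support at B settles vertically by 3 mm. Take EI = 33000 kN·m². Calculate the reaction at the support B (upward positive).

Release the roller at B. Primary structure: cantilever fixed at A.
Deflection at B on the released cantilever, summing each load's contribution:
  point load 54.2 at a = 7.08: Pa²(3L − a)/(6EI) = 8341/EI
Tip deflection under a unit load at B: L³/(3EI) = 204.7/EI.
With EI = 33000 kN·m²: δ_0 = 0.25275 m and δ_{BB} = 0.006203 m/kN.
Compatibility — the beam at B must follow the support down by 0.003 m: δ_0 − R_B·δ_{BB} = 0.003, so R_B = (0.25275 − 0.003)/0.006203 = 40.26 kN.

R_B = 40.26 kN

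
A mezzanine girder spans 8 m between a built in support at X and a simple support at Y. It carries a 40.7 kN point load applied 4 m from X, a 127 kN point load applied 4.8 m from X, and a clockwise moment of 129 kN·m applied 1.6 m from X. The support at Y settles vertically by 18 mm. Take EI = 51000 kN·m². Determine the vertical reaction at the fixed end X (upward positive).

Take the reaction at Y as the redundant and release it; the primary structure is a cantilever fixed at X.
Free-end deflection of the primary structure under the applied loading (downward +):
  point load 40.7 at a = 4: Pa²(3L − a)/(6EI) = 2171/EI
  point load 127 at a = 4.8: Pa²(3L − a)/(6EI) = 9363/EI
  clockwise couple 129 at a = 1.6: M₀a(2L − a)/(2EI) = 1486/EI
  δ_0 = 13020/EI
Tip deflection under a unit load at Y: L³/(3EI) = 170.7/EI.
With EI = 51000 kN·m²: δ_0 = 0.2553 m and δ_{YY} = 0.003346 m/kN.
Compatibility — the beam at Y must follow the support down by 0.018 m: δ_0 − R_Y·δ_{YY} = 0.018, so R_Y = (0.2553 − 0.018)/0.003346 = 70.91 kN.
Vertical equilibrium: R_X = ΣP − R_Y = 167.7 − 70.91 = 96.79 kN.

R_X = 96.79 kN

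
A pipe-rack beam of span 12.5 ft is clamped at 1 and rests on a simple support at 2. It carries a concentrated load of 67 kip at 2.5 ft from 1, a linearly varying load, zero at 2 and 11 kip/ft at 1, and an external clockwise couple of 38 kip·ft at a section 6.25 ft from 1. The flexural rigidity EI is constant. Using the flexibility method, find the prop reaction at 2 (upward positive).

Release the roller at 2. Primary structure: cantilever fixed at 1.
Free-end deflection of the primary structure under the applied loading (downward +):
  point load 67 at a = 2.5: Pa²(3L − a)/(6EI) = 2443/EI
  triangular load, peak 11 at the fixed end: w₀L⁴/(30EI) = 8952/EI
  clockwise couple 38 at a = 6.25: M₀a(2L − a)/(2EI) = 2227/EI
  δ_0 = 13621/EI
Flexibility coefficient — unit upward force at 2: δ_{22} = L³/(3EI) = 651/EI.
Compatibility at 2: δ_0 − R_2·δ_{22} = 0, so R_2 = 13621/651 = 20.92 kip.

R_2 = 20.92 kip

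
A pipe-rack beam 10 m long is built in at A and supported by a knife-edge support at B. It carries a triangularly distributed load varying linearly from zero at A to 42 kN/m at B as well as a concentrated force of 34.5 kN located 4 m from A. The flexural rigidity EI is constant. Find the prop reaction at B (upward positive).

Take the reaction at B as the redundant and release it; the primary structure is a cantilever fixed at A.
Downward deflection at the released point B due to the loads:
  triangular load, peak 42 at the free end: 11w₀L⁴/(120EI) = 38500/EI
  point load 34.5 at a = 4: Pa²(3L − a)/(6EI) = 2392/EI
  δ_0 = 40892/EI
Tip deflection under a unit load at B: L³/(3EI) = 333.3/EI.
The prop prevents deflection at B: R_B = δ_0/δ_{BB} = 40892/333.3 = 122.7 kN.

R_B = 122.7 kN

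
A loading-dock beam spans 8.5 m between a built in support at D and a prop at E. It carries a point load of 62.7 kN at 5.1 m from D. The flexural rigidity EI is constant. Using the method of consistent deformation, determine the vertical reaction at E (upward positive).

R_E = 27.09 kN

Release the roller at E. Primary structure: cantilever fixed at D.
Deflection at E on the released cantilever, summing each load's contribution:
  point load 62.7 at a = 5.1: Pa²(3L − a)/(6EI) = 5545/EI
Tip deflection under a unit load at E: L³/(3EI) = 204.7/EI.
The prop prevents deflection at E: R_E = δ_0/δ_{EE} = 5545/204.7 = 27.09 kN.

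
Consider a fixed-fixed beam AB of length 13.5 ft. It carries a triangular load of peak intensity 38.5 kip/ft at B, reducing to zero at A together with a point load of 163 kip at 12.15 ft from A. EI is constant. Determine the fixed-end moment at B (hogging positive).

Take the two fixed-end moments M_A, M_B as redundants; the released structure is the simple span AB.
Simple-span end rotations at A and B under the given loads:
  at A: triangular load, peak 38.5: 7w₀L³/(360EI) = 1842/EI
  at B: triangular load, peak 38.5: w₀L³/(45EI) = 2105/EI
  at A: point load 163 at a = 12.15: Pab(L + b)/(6LEI) = 490.2/EI
  at B: point load 163 at a = 12.15: Pab(L + a)/(6LEI) = 846.6/EI
  θ_A0 = 2332/EI,  θ_B0 = 2952/EI
Flexibility coefficients: a unit moment at one end gives L/(3EI) there and L/(6EI) at the far end, so f₁₁ = f₂₂ = 4.5/EI and f₁₂ = f₂₁ = 2.25/EI.
Compatibility — zero rotation at each built-in end:
  4.5 M_A + 2.25 M_B = 2332
  2.25 M_A + 4.5 M_B = 2952
Solving the pair gives M_A = 253.7 kip·ft and M_B = 529.1 kip·ft (hogging).

M_B = 529.1 kip·ft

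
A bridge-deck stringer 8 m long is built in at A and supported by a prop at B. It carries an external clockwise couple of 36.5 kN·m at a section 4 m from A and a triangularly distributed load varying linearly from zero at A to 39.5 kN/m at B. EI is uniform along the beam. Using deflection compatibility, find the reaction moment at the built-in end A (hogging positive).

Release the roller at B. Primary structure: cantilever fixed at A.
Deflection at B on the released cantilever, summing each load's contribution:
  clockwise couple 36.5 at a = 4: M₀a(2L − a)/(2EI) = 876/EI
  triangular load, peak 39.5 at the free end: 11w₀L⁴/(120EI) = 14831/EI
  δ_0 = 15707/EI
Tip deflection under a unit load at B: L³/(3EI) = 170.7/EI.
Compatibility at B: δ_0 − R_B·δ_{BB} = 0, so R_B = 15707/170.7 = 92.03 kN.
Moment equilibrium about A: M_A = Σ(load moments about A) − R_B·L = 879.2 − 92.03×8 = 142.9 kN·m.

M_A = 142.9 kN·m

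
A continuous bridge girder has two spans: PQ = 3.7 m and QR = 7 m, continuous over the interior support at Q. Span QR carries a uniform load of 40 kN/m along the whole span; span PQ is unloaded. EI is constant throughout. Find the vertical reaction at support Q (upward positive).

Take M_Q as the redundant. Released structure: two simple spans PQ and QR with a hinge at Q.
End slopes at the hinge Q, treating each span as simply supported:
  span QR: UDL 40: wL³/(24EI) = 571.7/EI
  relative rotation θ_0 = (0 + 571.7)/EI = 571.7/EI
A unit hogging moment at Q produces rotation L₁/(3EI) + L₂/(3EI) = 3.567/EI.
Slope continuity at Q: θ_0 = M_Q·3.567/EI, so M_Q = 571.7/3.567 = 160.3 kN·m (hogging).
Span PQ, ΣM about P with M_Q applied at Q: R_Q^{PQ}·3.7 = 0 + 160.3, so R_Q^{PQ} = 43.32 kN and R_P = 0 − 43.32 = -43.32 kN.
Span QR, ΣM about R: R_Q^{QR}·7 = 980 + 160.3, so R_Q^{QR} = 162.9 kN and R_R = 280 − 162.9 = 117.1 kN.
R_Q = 43.32 + 162.9 = 206.2 kN.

R_Q = 206.2 kN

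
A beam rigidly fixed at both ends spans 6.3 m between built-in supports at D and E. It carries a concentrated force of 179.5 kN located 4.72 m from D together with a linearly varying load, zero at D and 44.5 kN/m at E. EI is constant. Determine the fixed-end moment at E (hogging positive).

Take the two fixed-end moments M_D, M_E as redundants; the released structure is the simple span DE.
On the primary (simply-supported) span, the end slopes from the loading are:
  at D: point load 179.5 at a = 4.72: Pab(L + b)/(6LEI) = 279.1/EI
  at E: point load 179.5 at a = 4.72: Pab(L + a)/(6LEI) = 390.3/EI
  at D: triangular load, peak 44.5: 7w₀L³/(360EI) = 216.4/EI
  at E: triangular load, peak 44.5: w₀L³/(45EI) = 247.3/EI
  θ_D0 = 495.4/EI,  θ_E0 = 637.5/EI
Flexibility coefficients: a unit moment at one end gives L/(3EI) there and L/(6EI) at the far end, so f₁₁ = f₂₂ = 2.1/EI and f₁₂ = f₂₁ = 1.05/EI.
Compatibility — zero rotation at each built-in end:
  2.1 M_D + 1.05 M_E = 495.4
  1.05 M_D + 2.1 M_E = 637.5
Solving the pair gives M_D = 112.2 kN·m and M_E = 247.5 kN·m (hogging).

M_E = 247.5 kN·m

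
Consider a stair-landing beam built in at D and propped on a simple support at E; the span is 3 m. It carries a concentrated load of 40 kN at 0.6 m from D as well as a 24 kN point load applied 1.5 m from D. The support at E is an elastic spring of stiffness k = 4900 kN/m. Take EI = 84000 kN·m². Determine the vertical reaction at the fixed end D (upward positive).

R_D = 60.65 kN

Take the reaction at E as the redundant and release it; the primary structure is a cantilever fixed at D.
Deflection at E on the released cantilever, summing each load's contribution:
  point load 40 at a = 0.6: Pa²(3L − a)/(6EI) = 20.16/EI
  point load 24 at a = 1.5: Pa²(3L − a)/(6EI) = 67.5/EI
  δ_0 = 87.66/EI
Flexibility coefficient — unit upward force at E: δ_{EE} = L³/(3EI) = 9/EI.
With EI = 84000 kN·m²: δ_0 = 0.001044 m and δ_{EE} = 0.000107 m/kN.
Compatibility — the spring shortens by R_E/k under the reaction it provides: δ_0 − R_E·δ_{EE} = R_E/k. With 1/k = 0.000204 m/kN, R_E = δ_0 / (δ_{EE} + 1/k) = 0.001044 / (0.000107 + 0.000204) = 3.353 kN.
Vertical equilibrium: R_D = ΣP − R_E = 64 − 3.353 = 60.65 kN.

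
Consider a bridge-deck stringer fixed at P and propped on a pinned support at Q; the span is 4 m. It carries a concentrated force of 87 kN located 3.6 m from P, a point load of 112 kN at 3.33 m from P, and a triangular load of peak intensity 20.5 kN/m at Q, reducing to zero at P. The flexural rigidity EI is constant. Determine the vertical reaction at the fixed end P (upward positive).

R_P = 59.33 kN

Release the roller at Q. Primary structure: cantilever fixed at P.
Deflection at Q on the released cantilever, summing each load's contribution:
  point load 87 at a = 3.6: Pa²(3L − a)/(6EI) = 1579/EI
  point load 112 at a = 3.33: Pa²(3L − a)/(6EI) = 1795/EI
  triangular load, peak 20.5 at the free end: 11w₀L⁴/(120EI) = 481.1/EI
  δ_0 = 3854/EI
Flexibility coefficient — unit upward force at Q: δ_{QQ} = L³/(3EI) = 21.33/EI.
The prop prevents deflection at Q: R_Q = δ_0/δ_{QQ} = 3854/21.33 = 180.7 kN.
Vertical equilibrium: R_P = ΣP − R_Q = 240 − 180.7 = 59.33 kN.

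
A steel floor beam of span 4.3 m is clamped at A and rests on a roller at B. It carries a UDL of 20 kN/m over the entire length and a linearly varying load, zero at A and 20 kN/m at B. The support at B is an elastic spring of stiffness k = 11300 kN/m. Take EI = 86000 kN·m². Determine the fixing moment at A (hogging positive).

Take the reaction at B as the redundant and release it; the primary structure is a cantilever fixed at A.
Deflection at B on the released cantilever, summing each load's contribution:
  UDL 20: wL⁴/(8EI) = 854.7/EI
  triangular load, peak 20 at the free end: 11w₀L⁴/(120EI) = 626.8/EI
  δ_0 = 1481/EI
Flexibility coefficient — unit upward force at B: δ_{BB} = L³/(3EI) = 26.5/EI.
With EI = 86000 kN·m²: δ_0 = 0.017227 m and δ_{BB} = 0.000308 m/kN.
Compatibility — the spring shortens by R_B/k under the reaction it provides: δ_0 − R_B·δ_{BB} = R_B/k. With 1/k = 0.000088 m/kN, R_B = δ_0 / (δ_{BB} + 1/k) = 0.017227 / (0.000308 + 0.000088) = 43.43 kN.
Moment equilibrium about A: M_A = Σ(load moments about A) − R_B·L = 308.2 − 43.43×4.3 = 121.4 kN·m.

M_A = 121.4 kN·m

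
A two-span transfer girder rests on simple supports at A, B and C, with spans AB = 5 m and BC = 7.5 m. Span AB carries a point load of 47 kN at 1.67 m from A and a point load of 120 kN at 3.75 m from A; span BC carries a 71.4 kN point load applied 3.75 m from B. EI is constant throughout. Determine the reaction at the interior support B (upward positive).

R_B = 179.3 kN

Take M_B as the redundant. Released structure: two simple spans AB and BC with a hinge at B.
Discontinuity in slope at B on the released structure — sum the simple-span end rotations:
  span AB: point load 47 at a = 1.67: Pab(L + a)/(6LEI) = 58.11/EI
  span AB: point load 120 at a = 3.75: Pab(L + a)/(6LEI) = 164.1/EI
  span BC: point load 71.4 at a = 3.75: Pab(L + b)/(6LEI) = 251/EI
  relative rotation θ_0 = (222.2 + 251)/EI = 473.2/EI
A unit hogging moment at B produces rotation L₁/(3EI) + L₂/(3EI) = 4.167/EI.
Slope continuity at B: θ_0 = M_B·4.167/EI, so M_B = 473.2/4.167 = 113.6 kN·m (hogging).
Span AB, ΣM about A with M_B applied at B: R_B^{AB}·5 = 528.5 + 113.6, so R_B^{AB} = 128.4 kN and R_A = 167 − 128.4 = 38.59 kN.
Span BC, ΣM about C: R_B^{BC}·7.5 = 267.8 + 113.6, so R_B^{BC} = 50.84 kN and R_C = 71.4 − 50.84 = 20.56 kN.
R_B = 128.4 + 50.84 = 179.3 kN.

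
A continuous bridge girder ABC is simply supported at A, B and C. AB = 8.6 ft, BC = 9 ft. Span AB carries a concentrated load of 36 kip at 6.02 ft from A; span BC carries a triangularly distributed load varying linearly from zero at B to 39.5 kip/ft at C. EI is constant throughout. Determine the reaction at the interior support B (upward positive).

Release continuity at B by inserting a hinge; the redundant is the internal moment M_B. The primary structure is two simply-supported spans AB and BC.
Discontinuity in slope at B on the released structure — sum the simple-span end rotations:
  span AB: point load 36 at a = 6.02: Pab(L + a)/(6LEI) = 158.4/EI
  span BC: triangular load, peak 39.5: 7w₀L³/(360EI) = 559.9/EI
  relative rotation θ_0 = (158.4 + 559.9)/EI = 718.3/EI
A unit hogging moment at B produces rotation L₁/(3EI) + L₂/(3EI) = 5.867/EI.
Compatibility: M_B·(L₁+L₂)/(3EI) = θ_0, giving M_B = 122.4 kip·ft (hogging).
Span AB, ΣM about A with M_B applied at B: R_B^{AB}·8.6 = 216.7 + 122.4, so R_B^{AB} = 39.44 kip and R_A = 36 − 39.44 = -3.438 kip.
Span BC, ΣM about C: R_B^{BC}·9 = 533.2 + 122.4, so R_B^{BC} = 72.85 kip and R_C = 177.8 − 72.85 = 104.9 kip.
R_B = 39.44 + 72.85 = 112.3 kip.

R_B = 112.3 kip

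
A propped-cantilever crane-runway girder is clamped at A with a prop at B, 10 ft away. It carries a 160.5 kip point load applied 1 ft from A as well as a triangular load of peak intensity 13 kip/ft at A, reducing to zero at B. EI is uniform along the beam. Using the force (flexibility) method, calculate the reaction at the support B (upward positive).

R_B = 15.33 kip

Remove the prop at B; the released (primary) structure is a cantilever built in at A.
Downward deflection at the released point B due to the loads:
  point load 160.5 at a = 1: Pa²(3L − a)/(6EI) = 775.8/EI
  triangular load, peak 13 at the fixed end: w₀L⁴/(30EI) = 4333/EI
  δ_0 = 5109/EI
Flexibility coefficient — unit upward force at B: δ_{BB} = L³/(3EI) = 333.3/EI.
The prop prevents deflection at B: R_B = δ_0/δ_{BB} = 5109/333.3 = 15.33 kip.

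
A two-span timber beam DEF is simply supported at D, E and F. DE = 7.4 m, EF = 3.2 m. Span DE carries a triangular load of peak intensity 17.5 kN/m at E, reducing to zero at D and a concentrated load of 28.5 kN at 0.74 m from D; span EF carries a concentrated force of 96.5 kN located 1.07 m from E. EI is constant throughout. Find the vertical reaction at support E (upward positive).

Take M_E as the redundant. Released structure: two simple spans DE and EF with a hinge at E.
Rotations at E on the released spans (each span's end-slope, ×1/EI):
  span DE: triangular load, peak 17.5: w₀L³/(45EI) = 157.6/EI
  span DE: point load 28.5 at a = 0.74: Pab(L + a)/(6LEI) = 25.75/EI
  span EF: point load 96.5 at a = 1.07: Pab(L + b)/(6LEI) = 61.05/EI
  relative rotation θ_0 = (183.3 + 61.05)/EI = 244.4/EI
A unit hogging moment at E produces rotation L₁/(3EI) + L₂/(3EI) = 3.533/EI.
Slope continuity at E: θ_0 = M_E·3.533/EI, so M_E = 244.4/3.533 = 69.17 kN·m (hogging).
Span DE, ΣM about D with M_E applied at E: R_E^{DE}·7.4 = 340.5 + 69.17, so R_E^{DE} = 55.36 kN and R_D = 93.25 − 55.36 = 37.89 kN.
Span EF, ΣM about F: R_E^{EF}·3.2 = 205.5 + 69.17, so R_E^{EF} = 85.85 kN and R_F = 96.5 − 85.85 = 10.65 kN.
R_E = 55.36 + 85.85 = 141.2 kN.

R_E = 141.2 kN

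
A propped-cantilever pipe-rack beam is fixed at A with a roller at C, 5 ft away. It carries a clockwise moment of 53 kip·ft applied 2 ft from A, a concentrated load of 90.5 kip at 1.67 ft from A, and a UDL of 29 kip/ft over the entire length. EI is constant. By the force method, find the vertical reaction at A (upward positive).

R_A = 157.5 kip

Choose R_C as the redundant. The primary structure is the cantilever fixed at A.
Deflection at C on the released cantilever, summing each load's contribution:
  clockwise couple 53 at a = 2: M₀a(2L − a)/(2EI) = 424/EI
  point load 90.5 at a = 1.67: Pa²(3L − a)/(6EI) = 560.7/EI
  UDL 29: wL⁴/(8EI) = 2266/EI
  δ_0 = 3250/EI
Flexibility coefficient — unit upward force at C: δ_{CC} = L³/(3EI) = 41.67/EI.
Compatibility at C: δ_0 − R_C·δ_{CC} = 0, so R_C = 3250/41.67 = 78.01 kip.
Vertical equilibrium: R_A = ΣP − R_C = 235.5 − 78.01 = 157.5 kip.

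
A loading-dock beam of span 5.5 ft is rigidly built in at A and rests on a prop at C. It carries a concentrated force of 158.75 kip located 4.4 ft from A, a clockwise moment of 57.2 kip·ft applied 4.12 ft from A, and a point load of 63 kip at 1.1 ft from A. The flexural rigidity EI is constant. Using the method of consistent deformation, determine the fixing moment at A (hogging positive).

Release the roller at C. Primary structure: cantilever fixed at A.
Free-end deflection of the primary structure under the applied loading (downward +):
  point load 158.75 at a = 4.4: Pa²(3L − a)/(6EI) = 6198/EI
  clockwise couple 57.2 at a = 4.12: M₀a(2L − a)/(2EI) = 810.7/EI
  point load 63 at a = 1.1: Pa²(3L − a)/(6EI) = 195.7/EI
  δ_0 = 7204/EI
Tip deflection under a unit load at C: L³/(3EI) = 55.46/EI.
The prop prevents deflection at C: R_C = δ_0/δ_{CC} = 7204/55.46 = 129.9 kip.
Moment equilibrium about A: M_A = Σ(load moments about A) − R_C·L = 825 − 129.9×5.5 = 110.5 kip·ft.

M_A = 110.5 kip·ft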